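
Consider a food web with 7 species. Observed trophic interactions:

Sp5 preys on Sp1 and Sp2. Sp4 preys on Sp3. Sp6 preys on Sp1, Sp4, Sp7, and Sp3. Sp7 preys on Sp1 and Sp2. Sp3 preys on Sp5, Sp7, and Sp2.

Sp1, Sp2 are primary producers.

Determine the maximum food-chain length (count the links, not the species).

One longest chain: Sp1 → Sp7 → Sp3 → Sp4 → Sp6.
It has 5 species and 4 links.

4 links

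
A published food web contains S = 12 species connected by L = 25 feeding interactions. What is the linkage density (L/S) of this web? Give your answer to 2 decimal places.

L/S = 2.08

There are L = 25 links among S = 12 species.
L/S = 25/12 = 2.0833 ≈ 2.08.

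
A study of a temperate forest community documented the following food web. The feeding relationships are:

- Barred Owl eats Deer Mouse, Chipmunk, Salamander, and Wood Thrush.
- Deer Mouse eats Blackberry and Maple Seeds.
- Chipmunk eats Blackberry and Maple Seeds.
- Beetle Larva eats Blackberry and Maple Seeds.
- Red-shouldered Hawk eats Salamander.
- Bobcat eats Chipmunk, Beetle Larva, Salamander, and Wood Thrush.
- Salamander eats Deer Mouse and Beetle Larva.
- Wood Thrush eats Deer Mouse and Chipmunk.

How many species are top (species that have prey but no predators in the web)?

Top species (has prey, but nothing eats it): Bobcat, Barred Owl, Red-shouldered Hawk.
Count: 3.

3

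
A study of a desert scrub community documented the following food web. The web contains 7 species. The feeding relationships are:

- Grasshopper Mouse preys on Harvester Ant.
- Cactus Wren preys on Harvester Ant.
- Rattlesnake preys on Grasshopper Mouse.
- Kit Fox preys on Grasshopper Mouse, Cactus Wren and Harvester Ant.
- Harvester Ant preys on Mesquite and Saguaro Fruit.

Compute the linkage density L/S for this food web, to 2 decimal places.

L/S = 1.14

There are L = 8 links among S = 7 species.
L/S = 8/7 = 1.1429 ≈ 1.14.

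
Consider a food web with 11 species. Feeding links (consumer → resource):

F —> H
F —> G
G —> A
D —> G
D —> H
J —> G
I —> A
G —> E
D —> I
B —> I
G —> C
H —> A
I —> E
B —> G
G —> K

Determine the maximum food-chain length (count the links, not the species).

One longest chain: A → H → F.
It has 3 species and 2 links.

2 links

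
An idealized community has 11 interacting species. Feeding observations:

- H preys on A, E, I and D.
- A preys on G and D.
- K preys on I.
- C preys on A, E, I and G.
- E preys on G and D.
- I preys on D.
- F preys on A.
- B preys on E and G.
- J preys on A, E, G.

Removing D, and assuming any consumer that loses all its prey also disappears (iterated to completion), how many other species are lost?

2

Remove D.
Round 1: I (all prey gone) → extinct.
Round 2: K (all prey gone) → extinct.
No further losses. Total secondary extinctions: 2.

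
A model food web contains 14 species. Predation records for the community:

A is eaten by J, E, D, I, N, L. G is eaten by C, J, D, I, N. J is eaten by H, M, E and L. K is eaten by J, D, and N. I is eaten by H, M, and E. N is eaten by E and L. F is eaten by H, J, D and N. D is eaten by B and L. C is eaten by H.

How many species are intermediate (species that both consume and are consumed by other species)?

Intermediate species (has both prey and predators): N, I, C, J, D.
Count: 5.

5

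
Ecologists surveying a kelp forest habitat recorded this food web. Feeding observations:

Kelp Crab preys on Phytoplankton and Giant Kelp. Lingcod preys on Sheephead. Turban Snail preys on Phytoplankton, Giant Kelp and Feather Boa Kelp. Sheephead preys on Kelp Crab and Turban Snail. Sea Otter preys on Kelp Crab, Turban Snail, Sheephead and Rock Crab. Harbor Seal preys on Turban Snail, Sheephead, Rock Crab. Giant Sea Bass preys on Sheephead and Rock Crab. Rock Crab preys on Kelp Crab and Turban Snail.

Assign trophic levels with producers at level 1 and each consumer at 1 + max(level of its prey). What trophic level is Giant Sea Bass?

Giant Kelp is a producer → level 1.
Kelp Crab eats Giant Kelp (level 1); other prey at levels: Phytoplankton 1 → level 2.
Sheephead eats Kelp Crab (level 2); other prey at levels: Turban Snail 2 → level 3.
Giant Sea Bass eats Sheephead (level 3); other prey at levels: Rock Crab 3 → level 4.

Trophic level 4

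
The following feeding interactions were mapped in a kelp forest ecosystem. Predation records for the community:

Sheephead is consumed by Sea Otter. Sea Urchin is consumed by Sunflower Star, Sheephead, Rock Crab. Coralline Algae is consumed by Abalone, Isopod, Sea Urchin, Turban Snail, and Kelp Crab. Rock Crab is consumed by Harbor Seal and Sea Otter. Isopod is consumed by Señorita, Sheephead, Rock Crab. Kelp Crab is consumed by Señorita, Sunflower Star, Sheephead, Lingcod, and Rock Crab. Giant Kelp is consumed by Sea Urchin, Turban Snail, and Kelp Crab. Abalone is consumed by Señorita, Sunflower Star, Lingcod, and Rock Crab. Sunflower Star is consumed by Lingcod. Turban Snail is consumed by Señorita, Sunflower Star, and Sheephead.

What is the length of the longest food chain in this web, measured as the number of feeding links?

One longest chain: Giant Kelp → Sea Urchin → Rock Crab → Sea Otter.
It has 4 species and 3 links.

3 links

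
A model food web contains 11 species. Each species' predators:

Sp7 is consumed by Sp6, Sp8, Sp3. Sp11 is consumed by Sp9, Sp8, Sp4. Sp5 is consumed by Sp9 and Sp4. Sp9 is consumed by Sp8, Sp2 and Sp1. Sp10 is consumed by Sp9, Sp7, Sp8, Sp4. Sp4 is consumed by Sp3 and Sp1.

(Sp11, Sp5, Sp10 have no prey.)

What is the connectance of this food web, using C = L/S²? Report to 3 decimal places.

The web has S = 11 species and L = 17 feeding links.
C = L / S² = 17 / 121 = 0.1405 ≈ 0.140.

C = 0.140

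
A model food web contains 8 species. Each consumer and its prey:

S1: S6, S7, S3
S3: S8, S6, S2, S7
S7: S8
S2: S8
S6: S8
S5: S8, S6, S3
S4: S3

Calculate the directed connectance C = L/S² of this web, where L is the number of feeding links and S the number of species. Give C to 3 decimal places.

The web has S = 8 species and L = 14 feeding links.
C = L / S² = 14 / 64 = 0.2188 ≈ 0.219.

C = 0.219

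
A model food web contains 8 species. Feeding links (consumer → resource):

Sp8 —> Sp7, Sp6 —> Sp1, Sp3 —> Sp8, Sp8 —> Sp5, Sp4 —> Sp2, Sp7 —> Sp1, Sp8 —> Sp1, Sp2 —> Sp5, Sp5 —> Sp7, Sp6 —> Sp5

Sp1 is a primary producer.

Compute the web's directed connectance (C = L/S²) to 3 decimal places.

C = 0.156

The web has S = 8 species and L = 10 feeding links.
C = L / S² = 10 / 64 = 0.1562 ≈ 0.156.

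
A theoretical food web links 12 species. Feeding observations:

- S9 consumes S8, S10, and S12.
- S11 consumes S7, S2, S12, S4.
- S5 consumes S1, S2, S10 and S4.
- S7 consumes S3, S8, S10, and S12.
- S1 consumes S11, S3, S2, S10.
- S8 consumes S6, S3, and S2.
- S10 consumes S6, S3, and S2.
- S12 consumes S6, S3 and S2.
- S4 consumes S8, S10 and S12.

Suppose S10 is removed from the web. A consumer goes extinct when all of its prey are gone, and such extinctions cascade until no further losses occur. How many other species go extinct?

0

Remove S10.
Every predator of it retains at least one other prey: S7 still has S3, S8, S12; S9 still has S8, S12; S4 still has S8, S12; S1 still has S2, S3, S11; S5 still has S2, S4, S1.
No consumer loses all prey, so no secondary extinctions occur.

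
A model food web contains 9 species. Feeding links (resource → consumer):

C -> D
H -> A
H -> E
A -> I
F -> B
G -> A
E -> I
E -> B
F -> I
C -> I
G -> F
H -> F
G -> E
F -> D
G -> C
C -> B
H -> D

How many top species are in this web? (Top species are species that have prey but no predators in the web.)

Top species (has prey, but nothing eats it): D, I, B.
Count: 3.

3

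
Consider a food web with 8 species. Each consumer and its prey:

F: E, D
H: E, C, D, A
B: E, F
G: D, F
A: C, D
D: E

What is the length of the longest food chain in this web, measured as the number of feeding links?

One longest chain: E → D → A → H.
It has 4 species and 3 links.

3 links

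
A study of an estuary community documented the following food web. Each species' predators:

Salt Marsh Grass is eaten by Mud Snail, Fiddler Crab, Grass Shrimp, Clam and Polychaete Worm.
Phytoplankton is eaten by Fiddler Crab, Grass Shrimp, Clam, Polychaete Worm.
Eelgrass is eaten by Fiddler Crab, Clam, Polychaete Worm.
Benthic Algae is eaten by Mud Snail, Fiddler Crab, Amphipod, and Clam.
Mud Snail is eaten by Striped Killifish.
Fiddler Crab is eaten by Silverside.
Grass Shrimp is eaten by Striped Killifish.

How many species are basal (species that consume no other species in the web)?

4

Basal species (no prey listed): Eelgrass, Benthic Algae, Phytoplankton, Salt Marsh Grass.
Count: 4.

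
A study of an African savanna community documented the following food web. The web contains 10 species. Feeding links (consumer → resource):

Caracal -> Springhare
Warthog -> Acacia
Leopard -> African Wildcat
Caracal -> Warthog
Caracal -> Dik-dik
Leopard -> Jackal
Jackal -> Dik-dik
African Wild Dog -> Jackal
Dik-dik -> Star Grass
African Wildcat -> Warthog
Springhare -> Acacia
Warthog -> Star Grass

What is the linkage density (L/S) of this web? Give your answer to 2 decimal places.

L/S = 1.20

There are L = 12 links among S = 10 species.
L/S = 12/10 = 1.2000 ≈ 1.20.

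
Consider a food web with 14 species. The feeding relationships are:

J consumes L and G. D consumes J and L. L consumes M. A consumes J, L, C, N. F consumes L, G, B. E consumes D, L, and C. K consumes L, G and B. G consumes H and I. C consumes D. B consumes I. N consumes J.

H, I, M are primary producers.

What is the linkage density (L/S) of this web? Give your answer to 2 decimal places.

There are L = 23 links among S = 14 species.
L/S = 23/14 = 1.6429 ≈ 1.64.

L/S = 1.64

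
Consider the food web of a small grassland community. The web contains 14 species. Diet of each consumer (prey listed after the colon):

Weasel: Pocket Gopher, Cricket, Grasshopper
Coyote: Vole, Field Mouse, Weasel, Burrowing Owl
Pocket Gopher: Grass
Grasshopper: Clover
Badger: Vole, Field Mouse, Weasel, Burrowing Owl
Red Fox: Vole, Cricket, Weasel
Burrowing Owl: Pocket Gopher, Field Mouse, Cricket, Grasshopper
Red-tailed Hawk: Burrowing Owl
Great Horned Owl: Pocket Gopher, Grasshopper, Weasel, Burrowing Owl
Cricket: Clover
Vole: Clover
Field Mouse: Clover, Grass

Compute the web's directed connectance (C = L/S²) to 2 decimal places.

The web has S = 14 species and L = 29 feeding links.
C = L / S² = 29 / 196 = 0.1480 ≈ 0.15.

C = 0.15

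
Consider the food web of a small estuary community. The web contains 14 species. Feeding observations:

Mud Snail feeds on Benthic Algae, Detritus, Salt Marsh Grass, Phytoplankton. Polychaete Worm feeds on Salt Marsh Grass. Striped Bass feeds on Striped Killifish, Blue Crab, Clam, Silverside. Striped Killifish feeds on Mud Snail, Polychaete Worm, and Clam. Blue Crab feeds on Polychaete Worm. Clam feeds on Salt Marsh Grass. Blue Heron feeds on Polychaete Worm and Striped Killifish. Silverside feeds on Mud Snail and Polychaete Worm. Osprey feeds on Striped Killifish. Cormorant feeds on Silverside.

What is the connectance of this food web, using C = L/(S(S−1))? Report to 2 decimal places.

The web has S = 14 species and L = 20 feeding links.
C = L / (S(S−1)) = 20 / 182 = 0.1099 ≈ 0.11.

C = 0.11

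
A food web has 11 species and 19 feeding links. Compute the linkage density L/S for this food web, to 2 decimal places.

There are L = 19 links among S = 11 species.
L/S = 19/11 = 1.7273 ≈ 1.73.

L/S = 1.73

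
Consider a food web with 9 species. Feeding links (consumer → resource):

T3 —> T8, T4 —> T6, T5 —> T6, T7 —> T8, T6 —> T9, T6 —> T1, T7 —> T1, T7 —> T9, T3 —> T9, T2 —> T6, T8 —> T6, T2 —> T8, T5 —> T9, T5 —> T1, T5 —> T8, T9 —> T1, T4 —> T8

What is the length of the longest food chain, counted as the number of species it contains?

5 species

One longest chain: T1 → T9 → T6 → T8 → T4.
It has 5 species and 4 links.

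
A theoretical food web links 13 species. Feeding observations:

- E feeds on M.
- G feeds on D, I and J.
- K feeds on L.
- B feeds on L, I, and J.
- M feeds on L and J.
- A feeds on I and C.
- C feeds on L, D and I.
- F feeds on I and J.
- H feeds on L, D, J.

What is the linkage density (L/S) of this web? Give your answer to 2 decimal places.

L/S = 1.54

There are L = 20 links among S = 13 species.
L/S = 20/13 = 1.5385 ≈ 1.54.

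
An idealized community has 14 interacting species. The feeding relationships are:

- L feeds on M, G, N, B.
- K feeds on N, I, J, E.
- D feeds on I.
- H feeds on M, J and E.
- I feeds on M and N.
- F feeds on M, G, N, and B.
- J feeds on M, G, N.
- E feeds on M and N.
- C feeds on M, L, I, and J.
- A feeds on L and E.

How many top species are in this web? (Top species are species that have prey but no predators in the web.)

Top species (has prey, but nothing eats it): F, D, A, H, K, C.
Count: 6.

6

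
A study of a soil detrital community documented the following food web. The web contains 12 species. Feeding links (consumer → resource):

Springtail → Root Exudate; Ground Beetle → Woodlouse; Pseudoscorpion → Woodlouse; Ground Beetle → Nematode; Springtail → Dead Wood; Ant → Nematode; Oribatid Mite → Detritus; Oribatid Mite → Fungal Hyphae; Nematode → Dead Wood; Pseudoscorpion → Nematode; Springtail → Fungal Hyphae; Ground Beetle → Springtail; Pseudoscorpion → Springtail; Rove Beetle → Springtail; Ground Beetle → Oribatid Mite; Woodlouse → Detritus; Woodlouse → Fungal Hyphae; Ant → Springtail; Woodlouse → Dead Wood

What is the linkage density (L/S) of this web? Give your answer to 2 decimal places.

There are L = 19 links among S = 12 species.
L/S = 19/12 = 1.5833 ≈ 1.58.

L/S = 1.58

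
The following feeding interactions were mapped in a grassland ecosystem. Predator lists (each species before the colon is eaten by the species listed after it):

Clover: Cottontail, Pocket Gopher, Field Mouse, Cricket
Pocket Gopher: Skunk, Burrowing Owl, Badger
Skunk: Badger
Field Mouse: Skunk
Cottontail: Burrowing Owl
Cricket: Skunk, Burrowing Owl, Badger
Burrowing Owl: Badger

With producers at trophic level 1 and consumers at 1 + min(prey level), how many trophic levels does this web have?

Producers (level 1): Clover.
Following each consumer down to its lowest-level prey: Clover → Pocket Gopher → Badger (levels 1 through 3).
All prey of Badger (Pocket Gopher 2, Cricket 2, Skunk 3, Burrowing Owl 3) are at level 2 or above, so Badger is at level 1 + 2 = 3.
Every consumer has at least one prey at level 2 or below, so none exceeds level 3.

3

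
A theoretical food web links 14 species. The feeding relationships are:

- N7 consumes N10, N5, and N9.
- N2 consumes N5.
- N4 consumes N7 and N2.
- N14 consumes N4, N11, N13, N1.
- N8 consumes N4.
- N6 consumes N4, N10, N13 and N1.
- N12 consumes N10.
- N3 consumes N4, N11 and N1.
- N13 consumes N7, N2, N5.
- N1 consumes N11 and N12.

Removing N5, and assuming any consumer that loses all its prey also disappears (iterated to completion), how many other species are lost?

1

Remove N5.
Round 1: N2 (all prey gone) → extinct.
No further losses. Total secondary extinctions: 1.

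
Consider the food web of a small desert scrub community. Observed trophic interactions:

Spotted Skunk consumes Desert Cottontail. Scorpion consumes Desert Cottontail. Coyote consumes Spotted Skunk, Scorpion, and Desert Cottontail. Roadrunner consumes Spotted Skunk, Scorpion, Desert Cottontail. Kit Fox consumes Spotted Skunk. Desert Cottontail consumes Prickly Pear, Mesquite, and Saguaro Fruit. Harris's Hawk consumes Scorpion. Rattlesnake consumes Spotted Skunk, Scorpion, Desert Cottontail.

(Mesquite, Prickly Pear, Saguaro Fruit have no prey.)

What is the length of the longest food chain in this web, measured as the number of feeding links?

One longest chain: Mesquite → Desert Cottontail → Spotted Skunk → Kit Fox.
It has 4 species and 3 links.

3 links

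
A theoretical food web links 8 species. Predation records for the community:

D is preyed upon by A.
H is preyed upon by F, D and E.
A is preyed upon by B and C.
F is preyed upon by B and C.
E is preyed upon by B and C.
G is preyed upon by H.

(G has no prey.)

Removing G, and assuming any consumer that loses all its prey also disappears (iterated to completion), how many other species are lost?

Remove G.
Round 1: H (all prey gone) → extinct.
Round 2: F (all prey gone), E (all prey gone), D (all prey gone) → extinct.
Round 3: A (all prey gone) → extinct.
Round 4: B (all prey gone), C (all prey gone) → extinct.
No further losses. Total secondary extinctions: 7.

7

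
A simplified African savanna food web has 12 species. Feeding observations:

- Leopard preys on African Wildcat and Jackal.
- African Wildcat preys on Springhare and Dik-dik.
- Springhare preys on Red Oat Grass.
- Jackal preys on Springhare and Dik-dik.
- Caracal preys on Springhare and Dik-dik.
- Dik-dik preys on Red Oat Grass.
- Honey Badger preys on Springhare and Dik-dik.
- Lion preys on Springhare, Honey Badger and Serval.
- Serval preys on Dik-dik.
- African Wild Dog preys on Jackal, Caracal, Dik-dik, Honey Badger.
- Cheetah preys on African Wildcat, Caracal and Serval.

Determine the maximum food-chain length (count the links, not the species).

3 links

One longest chain: Red Oat Grass → Dik-dik → Jackal → African Wild Dog.
It has 4 species and 3 links.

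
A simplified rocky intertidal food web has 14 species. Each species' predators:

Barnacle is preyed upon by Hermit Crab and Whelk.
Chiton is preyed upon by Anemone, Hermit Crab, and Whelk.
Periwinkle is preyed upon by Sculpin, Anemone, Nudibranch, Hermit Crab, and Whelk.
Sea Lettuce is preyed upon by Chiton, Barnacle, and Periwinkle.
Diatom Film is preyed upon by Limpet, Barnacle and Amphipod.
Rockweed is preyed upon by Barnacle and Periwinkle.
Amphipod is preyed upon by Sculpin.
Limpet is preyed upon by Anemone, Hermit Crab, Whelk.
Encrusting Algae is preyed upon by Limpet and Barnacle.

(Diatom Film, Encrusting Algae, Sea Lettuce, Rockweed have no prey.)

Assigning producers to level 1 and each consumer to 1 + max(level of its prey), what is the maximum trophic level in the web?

Producers (level 1): Diatom Film, Encrusting Algae, Sea Lettuce, Rockweed.
Diatom Film → Amphipod → Sculpin gives Sculpin level 3.
No species has a prey at level 3, so no species reaches level 4.

3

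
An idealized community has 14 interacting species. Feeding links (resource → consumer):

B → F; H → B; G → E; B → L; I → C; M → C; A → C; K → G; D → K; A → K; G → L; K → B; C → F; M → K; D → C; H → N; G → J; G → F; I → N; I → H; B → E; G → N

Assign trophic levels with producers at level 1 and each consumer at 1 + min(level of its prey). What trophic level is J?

M is a producer → level 1.
K eats M → level 2.
G eats K → level 3.
J eats G → level 4.
No prey of J is below level 3, so 4 is the minimum.

Trophic level 4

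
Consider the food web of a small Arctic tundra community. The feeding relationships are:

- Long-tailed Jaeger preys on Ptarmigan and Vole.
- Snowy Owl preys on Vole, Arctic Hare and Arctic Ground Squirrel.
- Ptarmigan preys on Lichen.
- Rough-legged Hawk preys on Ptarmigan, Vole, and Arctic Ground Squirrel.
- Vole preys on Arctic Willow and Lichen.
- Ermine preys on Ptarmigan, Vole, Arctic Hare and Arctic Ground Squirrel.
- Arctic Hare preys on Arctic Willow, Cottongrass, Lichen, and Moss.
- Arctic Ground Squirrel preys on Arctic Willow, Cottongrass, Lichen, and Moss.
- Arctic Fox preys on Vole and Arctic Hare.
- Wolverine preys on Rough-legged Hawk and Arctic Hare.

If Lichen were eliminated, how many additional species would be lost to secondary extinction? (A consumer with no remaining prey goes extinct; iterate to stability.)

1

Remove Lichen.
Round 1: Ptarmigan (all prey gone) → extinct.
No further losses. Total secondary extinctions: 1.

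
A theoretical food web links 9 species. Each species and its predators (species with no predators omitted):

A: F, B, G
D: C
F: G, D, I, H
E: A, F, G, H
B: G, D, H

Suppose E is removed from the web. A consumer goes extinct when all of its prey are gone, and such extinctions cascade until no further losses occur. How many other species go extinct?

Remove E.
Round 1: A (all prey gone) → extinct.
Round 2: F (all prey gone), B (all prey gone) → extinct.
Round 3: G (all prey gone), D (all prey gone), I (all prey gone), H (all prey gone) → extinct.
Round 4: C (all prey gone) → extinct.
No further losses. Total secondary extinctions: 8.

8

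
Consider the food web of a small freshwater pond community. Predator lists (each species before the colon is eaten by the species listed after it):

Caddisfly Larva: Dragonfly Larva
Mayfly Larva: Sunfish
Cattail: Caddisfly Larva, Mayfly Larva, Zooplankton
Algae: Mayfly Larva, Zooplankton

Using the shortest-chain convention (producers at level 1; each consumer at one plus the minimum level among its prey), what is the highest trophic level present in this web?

Producers (level 1): Algae, Cattail.
Following each consumer down to its lowest-level prey: Cattail → Caddisfly Larva → Dragonfly Larva (levels 1 through 3).
All prey of Dragonfly Larva (Caddisfly Larva 2) are at level 2 or above, so Dragonfly Larva is at level 1 + 2 = 3.
Every consumer has at least one prey at level 2 or below, so none exceeds level 3.

3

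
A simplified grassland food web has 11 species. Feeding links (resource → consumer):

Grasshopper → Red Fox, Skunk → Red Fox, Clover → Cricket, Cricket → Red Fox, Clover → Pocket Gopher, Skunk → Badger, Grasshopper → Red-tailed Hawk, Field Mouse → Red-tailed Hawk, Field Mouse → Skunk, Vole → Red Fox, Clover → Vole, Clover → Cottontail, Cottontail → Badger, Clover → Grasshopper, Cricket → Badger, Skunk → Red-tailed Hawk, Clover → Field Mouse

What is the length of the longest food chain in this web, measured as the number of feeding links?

3 links

One longest chain: Clover → Field Mouse → Skunk → Red Fox.
It has 4 species and 3 links.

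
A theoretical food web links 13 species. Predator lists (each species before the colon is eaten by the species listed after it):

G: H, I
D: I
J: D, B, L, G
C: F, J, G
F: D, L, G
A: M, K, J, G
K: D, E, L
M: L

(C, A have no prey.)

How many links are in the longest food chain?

3 links

One longest chain: C → F → G → H.
It has 4 species and 3 links.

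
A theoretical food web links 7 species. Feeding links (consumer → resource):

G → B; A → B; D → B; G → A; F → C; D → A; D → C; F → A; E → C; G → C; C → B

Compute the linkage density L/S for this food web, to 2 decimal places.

L/S = 1.57

There are L = 11 links among S = 7 species.
L/S = 11/7 = 1.5714 ≈ 1.57.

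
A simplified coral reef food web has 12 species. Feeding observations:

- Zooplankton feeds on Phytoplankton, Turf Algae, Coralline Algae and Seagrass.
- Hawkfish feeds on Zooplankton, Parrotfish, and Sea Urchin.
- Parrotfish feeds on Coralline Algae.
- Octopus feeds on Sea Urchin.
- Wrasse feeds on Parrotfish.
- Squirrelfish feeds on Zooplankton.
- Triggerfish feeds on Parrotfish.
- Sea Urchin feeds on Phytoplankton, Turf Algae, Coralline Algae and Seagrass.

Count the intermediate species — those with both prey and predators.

Intermediate species (has both prey and predators): Sea Urchin, Parrotfish, Zooplankton.
Count: 3.

3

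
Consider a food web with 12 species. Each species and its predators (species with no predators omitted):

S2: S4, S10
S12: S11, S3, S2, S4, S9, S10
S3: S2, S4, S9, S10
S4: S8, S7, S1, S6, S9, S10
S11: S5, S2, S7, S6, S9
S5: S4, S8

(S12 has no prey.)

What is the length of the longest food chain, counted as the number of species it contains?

5 species

One longest chain: S12 → S11 → S5 → S4 → S8.
It has 5 species and 4 links.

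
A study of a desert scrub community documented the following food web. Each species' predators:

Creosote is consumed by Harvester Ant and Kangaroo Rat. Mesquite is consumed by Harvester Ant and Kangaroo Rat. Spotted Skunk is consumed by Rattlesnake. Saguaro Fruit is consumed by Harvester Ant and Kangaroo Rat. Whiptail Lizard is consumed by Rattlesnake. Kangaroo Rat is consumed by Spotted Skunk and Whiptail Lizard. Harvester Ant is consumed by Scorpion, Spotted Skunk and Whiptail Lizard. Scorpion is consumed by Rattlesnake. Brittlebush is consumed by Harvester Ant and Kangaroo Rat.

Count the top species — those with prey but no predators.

1

Top species (has prey, but nothing eats it): Rattlesnake.
Count: 1.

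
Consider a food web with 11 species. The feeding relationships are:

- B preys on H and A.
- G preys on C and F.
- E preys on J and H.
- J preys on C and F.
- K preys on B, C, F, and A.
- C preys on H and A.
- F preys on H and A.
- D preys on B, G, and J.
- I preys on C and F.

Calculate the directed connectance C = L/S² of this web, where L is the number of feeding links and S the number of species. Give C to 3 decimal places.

The web has S = 11 species and L = 21 feeding links.
C = L / S² = 21 / 121 = 0.1736 ≈ 0.174.

C = 0.174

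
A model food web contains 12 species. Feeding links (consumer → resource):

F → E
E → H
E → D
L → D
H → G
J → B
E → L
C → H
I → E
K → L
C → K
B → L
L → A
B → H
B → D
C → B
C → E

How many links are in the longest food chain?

One longest chain: G → H → B → C.
It has 4 species and 3 links.

3 links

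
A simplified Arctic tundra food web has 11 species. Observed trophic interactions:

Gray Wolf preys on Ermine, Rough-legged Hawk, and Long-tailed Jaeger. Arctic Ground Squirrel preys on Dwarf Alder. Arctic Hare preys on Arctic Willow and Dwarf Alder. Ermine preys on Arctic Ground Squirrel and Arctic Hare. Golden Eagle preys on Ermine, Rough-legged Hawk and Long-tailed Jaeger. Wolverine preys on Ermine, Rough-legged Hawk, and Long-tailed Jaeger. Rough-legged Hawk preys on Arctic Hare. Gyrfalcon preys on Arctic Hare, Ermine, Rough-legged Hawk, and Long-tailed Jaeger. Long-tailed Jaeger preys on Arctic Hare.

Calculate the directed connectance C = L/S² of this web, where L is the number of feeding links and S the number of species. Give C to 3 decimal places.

The web has S = 11 species and L = 20 feeding links.
C = L / S² = 20 / 121 = 0.1653 ≈ 0.165.

C = 0.165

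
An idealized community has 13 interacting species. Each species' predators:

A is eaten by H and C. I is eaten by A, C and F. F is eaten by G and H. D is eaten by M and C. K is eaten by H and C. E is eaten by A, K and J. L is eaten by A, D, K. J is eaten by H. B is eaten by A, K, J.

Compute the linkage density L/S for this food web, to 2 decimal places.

There are L = 21 links among S = 13 species.
L/S = 21/13 = 1.6154 ≈ 1.62.

L/S = 1.62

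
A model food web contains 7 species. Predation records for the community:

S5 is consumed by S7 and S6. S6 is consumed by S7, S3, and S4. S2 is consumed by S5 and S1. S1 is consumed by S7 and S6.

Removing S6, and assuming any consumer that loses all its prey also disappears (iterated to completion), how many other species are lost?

2

Remove S6.
Round 1: S3 (all prey gone), S4 (all prey gone) → extinct.
No further losses. Total secondary extinctions: 2.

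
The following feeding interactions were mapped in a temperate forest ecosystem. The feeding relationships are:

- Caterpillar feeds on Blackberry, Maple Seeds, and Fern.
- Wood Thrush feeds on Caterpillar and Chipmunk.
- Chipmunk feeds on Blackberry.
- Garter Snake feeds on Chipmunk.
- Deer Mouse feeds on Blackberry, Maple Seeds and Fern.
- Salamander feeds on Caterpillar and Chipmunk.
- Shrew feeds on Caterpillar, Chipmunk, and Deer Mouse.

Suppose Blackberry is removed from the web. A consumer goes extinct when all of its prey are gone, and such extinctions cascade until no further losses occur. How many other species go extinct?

Remove Blackberry.
Round 1: Chipmunk (all prey gone) → extinct.
Round 2: Garter Snake (all prey gone) → extinct.
No further losses. Total secondary extinctions: 2.

2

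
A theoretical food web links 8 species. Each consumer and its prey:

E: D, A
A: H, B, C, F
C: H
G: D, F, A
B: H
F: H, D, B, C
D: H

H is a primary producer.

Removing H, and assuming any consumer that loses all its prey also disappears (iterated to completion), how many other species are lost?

7

Remove H.
Round 1: D (all prey gone), B (all prey gone), C (all prey gone) → extinct.
Round 2: F (all prey gone) → extinct.
Round 3: A (all prey gone) → extinct.
Round 4: E (all prey gone), G (all prey gone) → extinct.
No further losses. Total secondary extinctions: 7.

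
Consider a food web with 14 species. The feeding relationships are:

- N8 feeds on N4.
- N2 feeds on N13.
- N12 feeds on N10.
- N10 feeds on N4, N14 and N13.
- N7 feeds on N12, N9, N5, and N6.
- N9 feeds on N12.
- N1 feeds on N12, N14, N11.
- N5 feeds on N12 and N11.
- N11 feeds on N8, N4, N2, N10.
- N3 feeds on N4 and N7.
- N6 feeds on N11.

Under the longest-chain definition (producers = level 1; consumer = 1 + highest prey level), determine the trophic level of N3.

Trophic level 6

N14 is a producer → level 1.
N10 eats N14 (level 1); other prey at levels: N4 1, N13 1 → level 2.
N12 eats N10 → level 3.
N5 eats N12 (level 3); other prey at levels: N11 3 → level 4.
N7 eats N5 (level 4); other prey at levels: N12 3, N6 4, N9 4 → level 5.
N3 eats N7 (level 5); other prey at levels: N4 1 → level 6.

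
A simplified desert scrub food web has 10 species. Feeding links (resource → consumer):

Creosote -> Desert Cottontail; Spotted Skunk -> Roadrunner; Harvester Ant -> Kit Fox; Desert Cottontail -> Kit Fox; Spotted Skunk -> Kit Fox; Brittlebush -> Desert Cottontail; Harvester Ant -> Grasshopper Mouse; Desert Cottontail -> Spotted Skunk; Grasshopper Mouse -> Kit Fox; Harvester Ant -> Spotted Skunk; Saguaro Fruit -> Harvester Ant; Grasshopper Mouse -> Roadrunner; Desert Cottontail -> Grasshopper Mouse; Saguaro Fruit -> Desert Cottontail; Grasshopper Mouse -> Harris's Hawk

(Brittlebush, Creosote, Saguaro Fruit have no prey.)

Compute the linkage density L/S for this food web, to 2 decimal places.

There are L = 15 links among S = 10 species.
L/S = 15/10 = 1.5000 ≈ 1.50.

L/S = 1.50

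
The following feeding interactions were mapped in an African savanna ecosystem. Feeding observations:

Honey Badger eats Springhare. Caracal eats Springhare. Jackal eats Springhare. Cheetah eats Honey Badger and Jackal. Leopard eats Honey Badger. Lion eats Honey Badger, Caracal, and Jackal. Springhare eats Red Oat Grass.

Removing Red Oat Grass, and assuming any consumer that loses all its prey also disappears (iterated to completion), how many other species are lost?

Remove Red Oat Grass.
Round 1: Springhare (all prey gone) → extinct.
Round 2: Caracal (all prey gone), Honey Badger (all prey gone), Jackal (all prey gone) → extinct.
Round 3: Leopard (all prey gone), Lion (all prey gone), Cheetah (all prey gone) → extinct.
No further losses. Total secondary extinctions: 7.

7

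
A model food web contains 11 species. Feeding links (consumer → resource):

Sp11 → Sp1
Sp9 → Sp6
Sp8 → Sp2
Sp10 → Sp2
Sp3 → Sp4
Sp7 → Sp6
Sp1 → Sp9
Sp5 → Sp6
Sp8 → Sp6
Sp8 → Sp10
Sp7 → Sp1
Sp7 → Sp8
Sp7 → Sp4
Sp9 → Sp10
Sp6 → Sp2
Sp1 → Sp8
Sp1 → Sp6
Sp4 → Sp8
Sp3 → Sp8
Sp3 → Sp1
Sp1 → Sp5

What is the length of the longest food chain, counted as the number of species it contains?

5 species

One longest chain: Sp2 → Sp10 → Sp8 → Sp4 → Sp7.
It has 5 species and 4 links.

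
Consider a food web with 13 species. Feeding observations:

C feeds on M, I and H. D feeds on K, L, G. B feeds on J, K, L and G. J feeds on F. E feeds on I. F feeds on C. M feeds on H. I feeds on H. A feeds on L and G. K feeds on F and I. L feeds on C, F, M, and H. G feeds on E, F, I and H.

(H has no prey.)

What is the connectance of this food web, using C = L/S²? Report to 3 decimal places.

C = 0.160

The web has S = 13 species and L = 27 feeding links.
C = L / S² = 27 / 169 = 0.1598 ≈ 0.160.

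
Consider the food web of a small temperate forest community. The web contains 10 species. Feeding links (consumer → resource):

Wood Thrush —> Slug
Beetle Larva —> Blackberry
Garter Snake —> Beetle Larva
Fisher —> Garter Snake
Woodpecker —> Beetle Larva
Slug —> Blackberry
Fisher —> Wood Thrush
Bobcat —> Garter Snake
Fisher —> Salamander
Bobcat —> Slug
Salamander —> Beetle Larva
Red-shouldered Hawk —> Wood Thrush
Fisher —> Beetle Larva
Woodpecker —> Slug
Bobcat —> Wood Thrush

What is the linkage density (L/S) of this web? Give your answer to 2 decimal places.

L/S = 1.50

There are L = 15 links among S = 10 species.
L/S = 15/10 = 1.5000 ≈ 1.50.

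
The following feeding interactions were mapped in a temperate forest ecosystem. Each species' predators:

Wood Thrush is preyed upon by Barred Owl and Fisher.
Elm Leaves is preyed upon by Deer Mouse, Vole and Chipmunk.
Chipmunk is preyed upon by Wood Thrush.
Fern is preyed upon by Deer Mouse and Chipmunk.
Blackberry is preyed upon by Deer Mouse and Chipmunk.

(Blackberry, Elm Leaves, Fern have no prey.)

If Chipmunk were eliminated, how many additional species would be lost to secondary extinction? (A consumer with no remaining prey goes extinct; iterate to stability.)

3

Remove Chipmunk.
Round 1: Wood Thrush (all prey gone) → extinct.
Round 2: Fisher (all prey gone), Barred Owl (all prey gone) → extinct.
No further losses. Total secondary extinctions: 3.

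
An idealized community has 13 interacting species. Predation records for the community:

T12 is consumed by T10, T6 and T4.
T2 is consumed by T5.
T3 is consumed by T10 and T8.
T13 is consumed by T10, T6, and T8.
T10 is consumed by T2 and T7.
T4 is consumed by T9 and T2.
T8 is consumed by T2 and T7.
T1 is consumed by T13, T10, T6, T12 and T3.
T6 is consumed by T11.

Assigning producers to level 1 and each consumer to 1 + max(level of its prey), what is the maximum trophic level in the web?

Producers (level 1): T1.
T1 → T13 → T10 → T2 → T5 gives T5 level 5.
No species has a prey at level 5, so no species reaches level 6.

5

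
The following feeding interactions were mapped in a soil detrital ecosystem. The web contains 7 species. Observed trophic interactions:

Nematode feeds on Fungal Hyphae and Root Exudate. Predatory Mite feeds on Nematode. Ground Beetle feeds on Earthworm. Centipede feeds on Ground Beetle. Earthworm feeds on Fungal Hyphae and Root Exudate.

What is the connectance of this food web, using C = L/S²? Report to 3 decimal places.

The web has S = 7 species and L = 7 feeding links.
C = L / S² = 7 / 49 = 0.1429 ≈ 0.143.

C = 0.143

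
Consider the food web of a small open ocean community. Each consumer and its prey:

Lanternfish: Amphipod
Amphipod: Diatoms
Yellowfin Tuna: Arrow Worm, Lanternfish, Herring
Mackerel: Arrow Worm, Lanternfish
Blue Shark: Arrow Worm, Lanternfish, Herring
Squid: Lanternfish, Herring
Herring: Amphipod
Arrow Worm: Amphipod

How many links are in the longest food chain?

3 links

One longest chain: Diatoms → Amphipod → Lanternfish → Squid.
It has 4 species and 3 links.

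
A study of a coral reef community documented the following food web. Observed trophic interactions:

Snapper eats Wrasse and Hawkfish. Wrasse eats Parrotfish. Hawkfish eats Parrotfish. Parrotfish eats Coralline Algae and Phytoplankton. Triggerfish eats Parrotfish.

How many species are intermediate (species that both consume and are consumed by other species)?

Intermediate species (has both prey and predators): Parrotfish, Hawkfish, Wrasse.
Count: 3.

3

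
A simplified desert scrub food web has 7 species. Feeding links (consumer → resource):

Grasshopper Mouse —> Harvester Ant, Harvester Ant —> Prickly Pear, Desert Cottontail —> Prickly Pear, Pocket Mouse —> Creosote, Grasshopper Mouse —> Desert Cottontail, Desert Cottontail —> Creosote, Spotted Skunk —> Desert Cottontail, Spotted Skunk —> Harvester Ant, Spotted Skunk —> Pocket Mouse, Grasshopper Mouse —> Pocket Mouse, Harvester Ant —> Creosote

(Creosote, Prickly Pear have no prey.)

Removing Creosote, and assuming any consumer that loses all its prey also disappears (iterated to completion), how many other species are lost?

1

Remove Creosote.
Round 1: Pocket Mouse (all prey gone) → extinct.
No further losses. Total secondary extinctions: 1.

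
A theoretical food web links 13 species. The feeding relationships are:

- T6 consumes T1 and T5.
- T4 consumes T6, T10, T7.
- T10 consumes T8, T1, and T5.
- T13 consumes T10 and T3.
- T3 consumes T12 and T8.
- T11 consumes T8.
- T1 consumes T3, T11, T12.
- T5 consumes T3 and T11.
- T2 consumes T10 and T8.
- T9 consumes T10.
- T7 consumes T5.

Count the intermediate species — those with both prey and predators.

7

Intermediate species (has both prey and predators): T11, T3, T1, T5, T7, T6, T10.
Count: 7.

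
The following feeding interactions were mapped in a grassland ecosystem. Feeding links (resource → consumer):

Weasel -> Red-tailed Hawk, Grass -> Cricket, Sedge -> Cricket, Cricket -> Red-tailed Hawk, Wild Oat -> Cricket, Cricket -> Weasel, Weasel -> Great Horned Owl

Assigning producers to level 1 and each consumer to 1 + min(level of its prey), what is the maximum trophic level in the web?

4

Producers (level 1): Wild Oat, Grass, Sedge.
Following each consumer down to its lowest-level prey: Wild Oat → Cricket → Weasel → Great Horned Owl (levels 1 through 4).
All prey of Great Horned Owl (Weasel 3) are at level 3 or above, so Great Horned Owl is at level 1 + 3 = 4.
Every consumer has at least one prey at level 3 or below, so none exceeds level 4.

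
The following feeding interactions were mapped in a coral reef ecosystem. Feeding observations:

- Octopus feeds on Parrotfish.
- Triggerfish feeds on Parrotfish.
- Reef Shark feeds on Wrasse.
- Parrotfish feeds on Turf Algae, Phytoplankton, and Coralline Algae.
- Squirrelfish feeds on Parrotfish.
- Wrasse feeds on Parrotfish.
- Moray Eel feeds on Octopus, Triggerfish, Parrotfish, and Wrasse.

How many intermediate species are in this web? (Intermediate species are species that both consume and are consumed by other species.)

Intermediate species (has both prey and predators): Parrotfish, Triggerfish, Wrasse, Octopus.
Count: 4.

4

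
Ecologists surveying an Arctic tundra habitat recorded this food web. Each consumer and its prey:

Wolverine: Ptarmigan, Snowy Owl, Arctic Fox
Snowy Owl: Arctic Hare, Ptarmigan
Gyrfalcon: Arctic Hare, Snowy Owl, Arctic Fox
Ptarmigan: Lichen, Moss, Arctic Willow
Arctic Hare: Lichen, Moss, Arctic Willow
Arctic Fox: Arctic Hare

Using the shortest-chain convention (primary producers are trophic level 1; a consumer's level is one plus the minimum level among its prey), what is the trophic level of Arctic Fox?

Lichen is a producer → level 1.
Arctic Hare eats Lichen → level 2.
Arctic Fox eats Arctic Hare → level 3.
No prey of Arctic Fox is below level 2, so 3 is the minimum.

Trophic level 3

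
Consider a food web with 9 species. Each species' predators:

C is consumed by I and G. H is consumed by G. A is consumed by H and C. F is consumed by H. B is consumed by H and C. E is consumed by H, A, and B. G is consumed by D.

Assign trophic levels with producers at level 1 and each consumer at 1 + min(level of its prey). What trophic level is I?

E is a producer → level 1.
B eats E → level 2.
C eats B → level 3.
I eats C → level 4.
No prey of I is below level 3, so 4 is the minimum.

Trophic level 4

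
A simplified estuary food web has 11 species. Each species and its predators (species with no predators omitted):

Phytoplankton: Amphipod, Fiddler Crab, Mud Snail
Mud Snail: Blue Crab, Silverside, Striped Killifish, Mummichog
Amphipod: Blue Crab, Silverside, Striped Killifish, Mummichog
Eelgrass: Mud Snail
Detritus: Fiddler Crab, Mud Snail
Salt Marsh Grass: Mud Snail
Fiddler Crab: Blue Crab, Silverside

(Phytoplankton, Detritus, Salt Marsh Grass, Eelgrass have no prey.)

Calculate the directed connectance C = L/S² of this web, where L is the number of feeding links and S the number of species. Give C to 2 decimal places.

The web has S = 11 species and L = 17 feeding links.
C = L / S² = 17 / 121 = 0.1405 ≈ 0.14.

C = 0.14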